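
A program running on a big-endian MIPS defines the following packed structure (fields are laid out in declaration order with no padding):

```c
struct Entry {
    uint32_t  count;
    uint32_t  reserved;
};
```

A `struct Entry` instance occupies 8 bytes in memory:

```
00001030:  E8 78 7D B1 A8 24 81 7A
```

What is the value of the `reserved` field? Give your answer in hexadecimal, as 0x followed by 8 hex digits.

0xA824817A

`reserved` follows `count` (4 bytes), so it starts at byte offset 4 and occupies 4 bytes.
Bytes at offsets 4..7: A8 24 81 7A.
Big-endian stores the most-significant byte at the lowest address.
The bytes are already most-significant first: 0xA824817A.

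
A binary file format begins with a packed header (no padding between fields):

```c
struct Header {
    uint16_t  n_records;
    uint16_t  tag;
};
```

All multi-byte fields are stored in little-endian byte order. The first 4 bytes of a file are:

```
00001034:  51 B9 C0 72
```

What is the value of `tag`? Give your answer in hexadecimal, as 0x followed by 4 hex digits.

0x72C0

`tag` follows `n_records` (2 bytes), so it starts at byte offset 2 and occupies 2 bytes.
Bytes at offsets 2..3: C0 72.
Little-endian stores the least-significant byte at the lowest address.
Reassemble most-significant byte first: 72 C0 → 0x72C0.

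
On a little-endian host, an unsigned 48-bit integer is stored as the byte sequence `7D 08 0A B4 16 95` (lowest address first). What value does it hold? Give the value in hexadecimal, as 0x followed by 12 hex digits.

In little-endian order the low byte comes first in memory.
Reassemble most-significant byte first: 95 16 B4 0A 08 7D → 0x9516B40A087D.

0x9516B40A087D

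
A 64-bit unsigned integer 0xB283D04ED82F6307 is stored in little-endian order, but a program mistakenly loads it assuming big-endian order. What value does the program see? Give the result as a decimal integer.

Stored little-endian, the bytes at ascending addresses are 07 63 2F D8 4E D0 83 B2.
Read back as big-endian, the last byte is least significant, giving 0x07632FD84ED083B2.
0x07632FD84ED083B2 = 532321787041579954.

532321787041579954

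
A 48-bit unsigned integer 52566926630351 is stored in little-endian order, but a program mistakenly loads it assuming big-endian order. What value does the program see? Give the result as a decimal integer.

227727708835631

52566926630351 in 48-bit hexadecimal is 0x2FCF30FD1DCF.
Stored little-endian, the bytes at ascending addresses are CF 1D FD 30 CF 2F.
Read back as big-endian, the last byte is least significant, giving 0xCF1DFD30CF2F.
0xCF1DFD30CF2F = 227727708835631.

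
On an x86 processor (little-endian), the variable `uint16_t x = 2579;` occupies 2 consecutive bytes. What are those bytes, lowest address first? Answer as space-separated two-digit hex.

13 0A

2579 in hexadecimal, padded to 16 bits, is 0x0A13.
Split into bytes (most-significant first): 0A 13.
Little-endian: lowest address holds the least-significant byte.
So at ascending addresses the bytes are 13 0A.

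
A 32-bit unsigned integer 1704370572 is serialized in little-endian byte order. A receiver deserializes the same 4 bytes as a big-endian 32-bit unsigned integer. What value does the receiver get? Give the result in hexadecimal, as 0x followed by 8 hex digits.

0x8CA19665

1704370572 in 32-bit hexadecimal is 0x6596A18C.
Stored little-endian, the bytes at ascending addresses are 8C A1 96 65.
Read back as big-endian, the last byte is least significant, giving 0x8CA19665.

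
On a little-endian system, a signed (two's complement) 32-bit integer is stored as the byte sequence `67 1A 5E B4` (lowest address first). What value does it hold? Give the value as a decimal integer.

-1268901273

In little-endian order the low byte comes first in memory.
Reassemble most-significant byte first: B4 5E 1A 67 → 0xB45E1A67.
Top bit is set, so as a signed 32-bit value this is 0xB45E1A67 − 2^32 = -1268901273.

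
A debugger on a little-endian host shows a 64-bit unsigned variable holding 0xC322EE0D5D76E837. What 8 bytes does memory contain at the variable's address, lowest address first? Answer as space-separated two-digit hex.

37 E8 76 5D 0D EE 22 C3

Split into bytes (most-significant first): C3 22 EE 0D 5D 76 E8 37.
Little-endian stores the least-significant byte at the lowest address.
So at ascending addresses the bytes are 37 E8 76 5D 0D EE 22 C3.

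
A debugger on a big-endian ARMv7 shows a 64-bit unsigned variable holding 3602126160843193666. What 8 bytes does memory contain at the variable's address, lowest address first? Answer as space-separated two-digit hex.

3602126160843193666 in hexadecimal, padded to 64 bits, is 0x31FD52A88D333D42.
Split into bytes (most-significant first): 31 FD 52 A8 8D 33 3D 42.
Big-endian: lowest address holds the most-significant byte.
So the memory order matches the most-significant-first order: 31 FD 52 A8 8D 33 3D 42.

31 FD 52 A8 8D 33 3D 42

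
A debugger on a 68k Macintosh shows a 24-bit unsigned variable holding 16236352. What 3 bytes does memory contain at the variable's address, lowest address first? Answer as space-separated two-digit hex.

F7 BF 40

16236352 in hexadecimal, padded to 24 bits, is 0xF7BF40.
Split into bytes (most-significant first): F7 BF 40.
In big-endian order the high byte comes first in memory.
So the memory order matches the most-significant-first order: F7 BF 40.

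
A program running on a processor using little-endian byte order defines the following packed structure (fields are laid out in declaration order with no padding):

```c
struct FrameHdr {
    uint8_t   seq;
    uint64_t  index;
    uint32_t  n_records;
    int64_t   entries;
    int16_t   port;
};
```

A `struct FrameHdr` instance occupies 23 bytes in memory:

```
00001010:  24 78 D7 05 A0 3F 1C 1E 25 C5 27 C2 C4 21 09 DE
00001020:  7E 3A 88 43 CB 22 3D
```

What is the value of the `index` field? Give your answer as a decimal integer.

`index` follows `seq` (1 byte), so it starts at byte offset 1 and occupies 8 bytes.
Bytes at offsets 1..8: 78 D7 05 A0 3F 1C 1E 25.
In little-endian order the low byte comes first in memory.
Reassemble most-significant byte first: 25 1E 1C 3F A0 05 D7 78 → 0x251E1C3FA005D778.
0x251E1C3FA005D778 = 2674606288297908088.

2674606288297908088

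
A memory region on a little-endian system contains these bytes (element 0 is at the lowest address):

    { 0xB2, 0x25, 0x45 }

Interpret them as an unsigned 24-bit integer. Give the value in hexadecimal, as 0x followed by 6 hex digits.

0x4525B2

Little-endian stores the least-significant byte at the lowest address.
Reassemble most-significant byte first: 45 25 B2 → 0x4525B2.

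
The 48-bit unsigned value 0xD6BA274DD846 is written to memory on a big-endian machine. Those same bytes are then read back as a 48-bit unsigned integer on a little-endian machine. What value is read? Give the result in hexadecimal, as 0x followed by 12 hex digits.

Stored big-endian, the bytes at ascending addresses are D6 BA 27 4D D8 46.
Read back as little-endian, the first byte is least significant, giving 0x46D84D27BAD6.

0x46D84D27BAD6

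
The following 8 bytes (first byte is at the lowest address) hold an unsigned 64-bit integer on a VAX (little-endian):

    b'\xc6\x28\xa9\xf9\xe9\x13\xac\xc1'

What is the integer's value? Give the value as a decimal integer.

Little-endian stores the least-significant byte at the lowest address.
Reassemble most-significant byte first: C1 AC 13 E9 F9 A9 28 C6 → 0xC1AC13E9F9A928C6.
0xC1AC13E9F9A928C6 = 13955551240951244998.

13955551240951244998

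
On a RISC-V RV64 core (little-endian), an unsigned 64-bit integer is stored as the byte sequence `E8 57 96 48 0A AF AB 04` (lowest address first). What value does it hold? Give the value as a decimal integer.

336555055871580136

In little-endian order the low byte comes first in memory.
Reassemble most-significant byte first: 04 AB AF 0A 48 96 57 E8 → 0x04ABAF0A489657E8.
0x04ABAF0A489657E8 = 336555055871580136.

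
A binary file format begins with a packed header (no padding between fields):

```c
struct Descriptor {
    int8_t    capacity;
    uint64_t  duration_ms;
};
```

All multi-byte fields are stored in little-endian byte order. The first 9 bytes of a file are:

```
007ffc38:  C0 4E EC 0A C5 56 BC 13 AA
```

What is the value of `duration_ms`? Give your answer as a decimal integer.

`duration_ms` follows `capacity` (1 byte), so it starts at byte offset 1 and occupies 8 bytes.
Bytes at offsets 1..8: 4E EC 0A C5 56 BC 13 AA.
Little-endian: lowest address holds the least-significant byte.
Reassemble most-significant byte first: AA 13 BC 56 C5 0A EC 4E → 0xAA13BC56C50AEC4E.
0xAA13BC56C50AEC4E = 12255346091864288334.

12255346091864288334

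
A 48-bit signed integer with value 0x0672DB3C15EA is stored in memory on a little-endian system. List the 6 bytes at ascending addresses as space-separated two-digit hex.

EA 15 3C DB 72 06

Split into bytes (most-significant first): 06 72 DB 3C 15 EA.
In little-endian order the low byte comes first in memory.
So at ascending addresses the bytes are EA 15 3C DB 72 06.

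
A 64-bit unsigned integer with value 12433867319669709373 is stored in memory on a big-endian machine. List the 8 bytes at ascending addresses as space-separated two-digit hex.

AC 8D F8 73 25 40 5A 3D

12433867319669709373 in hexadecimal, padded to 64 bits, is 0xAC8DF87325405A3D.
Split into bytes (most-significant first): AC 8D F8 73 25 40 5A 3D.
Big-endian: lowest address holds the most-significant byte.
So the memory order matches the most-significant-first order: AC 8D F8 73 25 40 5A 3D.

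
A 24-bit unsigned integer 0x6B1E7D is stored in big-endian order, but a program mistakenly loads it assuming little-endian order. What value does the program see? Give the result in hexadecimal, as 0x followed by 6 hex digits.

0x7D1E6B

Stored big-endian, the bytes at ascending addresses are 6B 1E 7D.
Read back as little-endian, the first byte is least significant, giving 0x7D1E6B.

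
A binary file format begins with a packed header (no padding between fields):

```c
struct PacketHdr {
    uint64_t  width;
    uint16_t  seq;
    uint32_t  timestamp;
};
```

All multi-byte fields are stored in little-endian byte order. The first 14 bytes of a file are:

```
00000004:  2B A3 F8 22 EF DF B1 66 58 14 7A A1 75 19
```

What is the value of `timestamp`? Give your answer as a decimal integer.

427139450

`timestamp` follows `width` (8 B), `seq` (2 B), so it starts at offset 8 + 2 = 10 and occupies 4 bytes.
Bytes at offsets 10..13: 7A A1 75 19.
Little-endian: lowest address holds the least-significant byte.
Reassemble most-significant byte first: 19 75 A1 7A → 0x1975A17A.
0x1975A17A = 427139450.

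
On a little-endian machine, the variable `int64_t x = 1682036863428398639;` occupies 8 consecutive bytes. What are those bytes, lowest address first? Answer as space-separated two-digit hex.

1682036863428398639 in hexadecimal, padded to 64 bits, is 0x1757CB9D8FC30E2F.
Split into bytes (most-significant first): 17 57 CB 9D 8F C3 0E 2F.
Little-endian: lowest address holds the least-significant byte.
So at ascending addresses the bytes are 2F 0E C3 8F 9D CB 57 17.

2F 0E C3 8F 9D CB 57 17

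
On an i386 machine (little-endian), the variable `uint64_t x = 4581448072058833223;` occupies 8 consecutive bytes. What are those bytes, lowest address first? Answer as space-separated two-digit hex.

47 09 F7 7B BF 92 94 3F

4581448072058833223 in hexadecimal, padded to 64 bits, is 0x3F9492BF7BF70947.
Split into bytes (most-significant first): 3F 94 92 BF 7B F7 09 47.
In little-endian order the low byte comes first in memory.
So at ascending addresses the bytes are 47 09 F7 7B BF 92 94 3F.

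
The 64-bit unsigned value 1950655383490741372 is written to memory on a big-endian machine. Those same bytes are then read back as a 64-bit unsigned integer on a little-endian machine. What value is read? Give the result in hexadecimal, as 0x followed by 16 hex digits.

0x7C442B7CBC1E121B

1950655383490741372 in 64-bit hexadecimal is 0x1B121EBC7C2B447C.
Stored big-endian, the bytes at ascending addresses are 1B 12 1E BC 7C 2B 44 7C.
Read back as little-endian, the first byte is least significant, giving 0x7C442B7CBC1E121B.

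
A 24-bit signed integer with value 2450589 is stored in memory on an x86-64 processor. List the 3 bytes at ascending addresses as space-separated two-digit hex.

2450589 in hexadecimal, padded to 24 bits, is 0x25649D.
Split into bytes (most-significant first): 25 64 9D.
Little-endian: lowest address holds the least-significant byte.
So at ascending addresses the bytes are 9D 64 25.

9D 64 25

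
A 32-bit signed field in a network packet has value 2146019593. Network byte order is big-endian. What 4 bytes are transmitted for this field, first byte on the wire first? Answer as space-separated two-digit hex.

2146019593 in hexadecimal, padded to 32 bits, is 0x7FE9A909.
Split into bytes (most-significant first): 7F E9 A9 09.
In big-endian order the high byte comes first in memory.
So the memory order matches the most-significant-first order: 7F E9 A9 09.

7F E9 A9 09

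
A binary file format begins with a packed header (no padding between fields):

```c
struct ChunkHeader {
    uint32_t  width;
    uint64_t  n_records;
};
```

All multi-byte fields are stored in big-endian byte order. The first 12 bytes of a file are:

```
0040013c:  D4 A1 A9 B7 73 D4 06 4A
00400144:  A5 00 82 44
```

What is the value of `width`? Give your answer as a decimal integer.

`width` is the first field, at byte offset 0, occupying 4 bytes.
Bytes at offsets 0..3: D4 A1 A9 B7.
Big-endian stores the most-significant byte at the lowest address.
The bytes are already most-significant first: 0xD4A1A9B7.
0xD4A1A9B7 = 3567364535.

3567364535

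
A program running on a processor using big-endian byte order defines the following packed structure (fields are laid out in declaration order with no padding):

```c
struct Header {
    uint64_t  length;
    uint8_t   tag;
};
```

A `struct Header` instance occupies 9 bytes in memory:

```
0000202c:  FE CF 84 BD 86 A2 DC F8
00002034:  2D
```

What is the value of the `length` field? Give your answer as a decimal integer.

`length` is the first field, at byte offset 0, occupying 8 bytes.
Bytes at offsets 0..7: FE CF 84 BD 86 A2 DC F8.
In big-endian order the high byte comes first in memory.
The bytes are already most-significant first: 0xFECF84BD86A2DCF8.
0xFECF84BD86A2DCF8 = 18361040155355307256.

18361040155355307256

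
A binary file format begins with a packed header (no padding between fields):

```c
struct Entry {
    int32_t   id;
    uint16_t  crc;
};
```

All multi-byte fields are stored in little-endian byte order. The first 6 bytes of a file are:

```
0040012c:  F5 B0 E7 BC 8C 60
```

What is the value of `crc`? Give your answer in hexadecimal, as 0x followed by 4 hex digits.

0x608C

`crc` follows `id` (4 bytes), so it starts at byte offset 4 and occupies 2 bytes.
Bytes at offsets 4..5: 8C 60.
Little-endian stores the least-significant byte at the lowest address.
Reassemble most-significant byte first: 60 8C → 0x608C.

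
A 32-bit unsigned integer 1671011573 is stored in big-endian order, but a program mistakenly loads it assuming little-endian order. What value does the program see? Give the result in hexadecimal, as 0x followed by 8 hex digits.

0xF59C9963

1671011573 in 32-bit hexadecimal is 0x63999CF5.
Stored big-endian, the bytes at ascending addresses are 63 99 9C F5.
Read back as little-endian, the first byte is least significant, giving 0xF59C9963.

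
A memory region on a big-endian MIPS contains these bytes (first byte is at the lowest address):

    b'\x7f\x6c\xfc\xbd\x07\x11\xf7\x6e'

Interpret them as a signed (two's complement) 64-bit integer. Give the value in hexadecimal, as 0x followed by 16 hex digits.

0x7F6CFCBD0711F76E

Big-endian stores the most-significant byte at the lowest address.
The bytes are already most-significant first: 0x7F6CFCBD0711F76E.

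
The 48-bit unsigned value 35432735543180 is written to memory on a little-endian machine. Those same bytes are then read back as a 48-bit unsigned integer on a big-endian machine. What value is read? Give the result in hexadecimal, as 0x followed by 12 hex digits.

35432735543180 in 48-bit hexadecimal is 0x2039D39D8F8C.
Stored little-endian, the bytes at ascending addresses are 8C 8F 9D D3 39 20.
Read back as big-endian, the last byte is least significant, giving 0x8C8F9DD33920.

0x8C8F9DD33920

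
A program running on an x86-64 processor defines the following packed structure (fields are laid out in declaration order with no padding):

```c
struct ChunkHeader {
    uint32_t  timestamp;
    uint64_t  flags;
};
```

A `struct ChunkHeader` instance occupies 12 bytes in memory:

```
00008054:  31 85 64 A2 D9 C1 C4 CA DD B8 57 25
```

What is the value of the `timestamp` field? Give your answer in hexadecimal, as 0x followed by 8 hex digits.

`timestamp` is the first field, at byte offset 0, occupying 4 bytes.
Bytes at offsets 0..3: 31 85 64 A2.
In little-endian order the low byte comes first in memory.
Reassemble most-significant byte first: A2 64 85 31 → 0xA2648531.

0xA2648531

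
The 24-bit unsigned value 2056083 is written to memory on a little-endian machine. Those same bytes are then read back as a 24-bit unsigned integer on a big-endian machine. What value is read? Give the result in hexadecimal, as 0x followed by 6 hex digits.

0x935F1F

2056083 in 24-bit hexadecimal is 0x1F5F93.
Stored little-endian, the bytes at ascending addresses are 93 5F 1F.
Read back as big-endian, the last byte is least significant, giving 0x935F1F.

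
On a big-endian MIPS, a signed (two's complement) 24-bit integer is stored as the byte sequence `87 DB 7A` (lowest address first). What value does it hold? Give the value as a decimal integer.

-7873670

Big-endian stores the most-significant byte at the lowest address.
The bytes are already most-significant first: 0x87DB7A.
Top bit is set, so as a signed 24-bit value this is 0x87DB7A − 2^24 = -7873670.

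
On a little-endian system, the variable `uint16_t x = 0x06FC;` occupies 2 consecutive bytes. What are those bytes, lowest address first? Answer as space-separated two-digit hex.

Split into bytes (most-significant first): 06 FC.
In little-endian order the low byte comes first in memory.
So at ascending addresses the bytes are FC 06.

FC 06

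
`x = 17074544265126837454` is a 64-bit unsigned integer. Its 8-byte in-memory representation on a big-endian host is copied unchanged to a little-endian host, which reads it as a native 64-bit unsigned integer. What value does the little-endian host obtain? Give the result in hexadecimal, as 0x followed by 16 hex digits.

0xCE7C91588BF7F4EC

17074544265126837454 in 64-bit hexadecimal is 0xECF4F78B58917CCE.
Stored big-endian, the bytes at ascending addresses are EC F4 F7 8B 58 91 7C CE.
Read back as little-endian, the first byte is least significant, giving 0xCE7C91588BF7F4EC.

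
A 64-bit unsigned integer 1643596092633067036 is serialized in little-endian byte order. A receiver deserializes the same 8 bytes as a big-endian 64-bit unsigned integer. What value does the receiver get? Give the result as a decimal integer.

1643596092633067036 in 64-bit hexadecimal is 0x16CF39F0279D2E1C.
Stored little-endian, the bytes at ascending addresses are 1C 2E 9D 27 F0 39 CF 16.
Read back as big-endian, the last byte is least significant, giving 0x1C2E9D27F039CF16.
0x1C2E9D27F039CF16 = 2030733276850278166.

2030733276850278166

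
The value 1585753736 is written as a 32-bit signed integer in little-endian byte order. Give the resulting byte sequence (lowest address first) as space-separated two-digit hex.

1585753736 in hexadecimal, padded to 32 bits, is 0x5E84AE88.
Split into bytes (most-significant first): 5E 84 AE 88.
Little-endian: lowest address holds the least-significant byte.
So at ascending addresses the bytes are 88 AE 84 5E.

88 AE 84 5E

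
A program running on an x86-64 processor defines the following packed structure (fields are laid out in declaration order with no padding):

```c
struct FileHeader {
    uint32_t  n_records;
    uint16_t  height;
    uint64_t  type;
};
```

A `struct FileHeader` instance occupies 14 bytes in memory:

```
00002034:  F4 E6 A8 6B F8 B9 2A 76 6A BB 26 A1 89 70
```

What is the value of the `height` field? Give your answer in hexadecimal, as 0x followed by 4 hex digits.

`height` follows `n_records` (4 bytes), so it starts at byte offset 4 and occupies 2 bytes.
Bytes at offsets 4..5: F8 B9.
Little-endian stores the least-significant byte at the lowest address.
Reassemble most-significant byte first: B9 F8 → 0xB9F8.

0xB9F8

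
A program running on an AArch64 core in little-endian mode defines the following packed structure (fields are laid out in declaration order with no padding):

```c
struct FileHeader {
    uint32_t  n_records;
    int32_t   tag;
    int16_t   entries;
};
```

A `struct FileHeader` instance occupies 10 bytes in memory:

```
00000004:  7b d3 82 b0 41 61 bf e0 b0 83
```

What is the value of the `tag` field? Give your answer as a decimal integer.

-524328639

`tag` follows `n_records` (4 bytes), so it starts at byte offset 4 and occupies 4 bytes.
Bytes at offsets 4..7: 41 61 BF E0.
Little-endian stores the least-significant byte at the lowest address.
Reassemble most-significant byte first: E0 BF 61 41 → 0xE0BF6141.
Top bit is set, so as a signed 32-bit value this is 0xE0BF6141 − 2^32 = -524328639.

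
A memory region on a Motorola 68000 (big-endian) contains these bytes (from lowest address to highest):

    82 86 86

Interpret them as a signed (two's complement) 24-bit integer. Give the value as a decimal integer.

In big-endian order the high byte comes first in memory.
The bytes are already most-significant first: 0x828686.
Top bit is set, so as a signed 24-bit value this is 0x828686 − 2^24 = -8223098.

-8223098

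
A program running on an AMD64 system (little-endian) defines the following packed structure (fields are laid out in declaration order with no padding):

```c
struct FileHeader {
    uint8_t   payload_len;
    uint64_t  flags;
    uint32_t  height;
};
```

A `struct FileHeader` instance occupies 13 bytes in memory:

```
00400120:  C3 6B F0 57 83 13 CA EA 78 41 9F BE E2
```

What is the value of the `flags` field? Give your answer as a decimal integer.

`flags` follows `payload_len` (1 byte), so it starts at byte offset 1 and occupies 8 bytes.
Bytes at offsets 1..8: 6B F0 57 83 13 CA EA 78.
Little-endian: lowest address holds the least-significant byte.
Reassemble most-significant byte first: 78 EA CA 13 83 57 F0 6B → 0x78EACA138357F06B.
0x78EACA138357F06B = 8712998614258413675.

8712998614258413675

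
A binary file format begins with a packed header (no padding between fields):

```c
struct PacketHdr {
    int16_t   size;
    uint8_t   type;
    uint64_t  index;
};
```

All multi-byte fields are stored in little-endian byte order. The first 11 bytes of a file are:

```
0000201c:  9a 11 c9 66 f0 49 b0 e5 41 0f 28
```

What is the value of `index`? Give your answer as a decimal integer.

`index` follows `size` (2 B), `type` (1 B), so it starts at offset 2 + 1 = 3 and occupies 8 bytes.
Bytes at offsets 3..10: 66 F0 49 B0 E5 41 0F 28.
Little-endian: lowest address holds the least-significant byte.
Reassemble most-significant byte first: 28 0F 41 E5 B0 49 F0 66 → 0x280F41E5B049F066.
0x280F41E5B049F066 = 2886598340928729190.

2886598340928729190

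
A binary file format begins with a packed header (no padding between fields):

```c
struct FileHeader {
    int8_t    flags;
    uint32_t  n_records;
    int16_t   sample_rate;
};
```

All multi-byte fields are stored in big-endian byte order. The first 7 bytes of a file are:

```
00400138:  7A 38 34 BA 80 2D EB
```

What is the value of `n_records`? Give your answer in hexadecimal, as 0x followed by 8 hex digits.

`n_records` follows `flags` (1 byte), so it starts at byte offset 1 and occupies 4 bytes.
Bytes at offsets 1..4: 38 34 BA 80.
Big-endian stores the most-significant byte at the lowest address.
The bytes are already most-significant first: 0x3834BA80.

0x3834BA80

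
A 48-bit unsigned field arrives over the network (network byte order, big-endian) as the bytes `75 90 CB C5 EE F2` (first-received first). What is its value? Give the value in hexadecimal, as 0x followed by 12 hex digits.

0x7590CBC5EEF2

In big-endian order the high byte comes first in memory.
The bytes are already most-significant first: 0x7590CBC5EEF2.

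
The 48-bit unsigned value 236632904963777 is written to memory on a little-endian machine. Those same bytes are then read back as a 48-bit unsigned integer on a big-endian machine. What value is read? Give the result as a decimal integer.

212301280196567

236632904963777 in 48-bit hexadecimal is 0xD737643E16C1.
Stored little-endian, the bytes at ascending addresses are C1 16 3E 64 37 D7.
Read back as big-endian, the last byte is least significant, giving 0xC1163E6437D7.
0xC1163E6437D7 = 212301280196567.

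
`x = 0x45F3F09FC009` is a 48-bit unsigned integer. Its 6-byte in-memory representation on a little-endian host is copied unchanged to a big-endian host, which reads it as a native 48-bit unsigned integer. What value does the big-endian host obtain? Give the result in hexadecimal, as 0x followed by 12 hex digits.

0x09C09FF0F345

Stored little-endian, the bytes at ascending addresses are 09 C0 9F F0 F3 45.
Read back as big-endian, the last byte is least significant, giving 0x09C09FF0F345.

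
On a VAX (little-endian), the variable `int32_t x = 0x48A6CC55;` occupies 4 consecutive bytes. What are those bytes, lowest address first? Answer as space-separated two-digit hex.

Split into bytes (most-significant first): 48 A6 CC 55.
Little-endian: lowest address holds the least-significant byte.
So at ascending addresses the bytes are 55 CC A6 48.

55 CC A6 48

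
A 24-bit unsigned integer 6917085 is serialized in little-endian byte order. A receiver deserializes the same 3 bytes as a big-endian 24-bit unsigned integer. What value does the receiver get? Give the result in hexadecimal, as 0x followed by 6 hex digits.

0xDD8B69

6917085 in 24-bit hexadecimal is 0x698BDD.
Stored little-endian, the bytes at ascending addresses are DD 8B 69.
Read back as big-endian, the last byte is least significant, giving 0xDD8B69.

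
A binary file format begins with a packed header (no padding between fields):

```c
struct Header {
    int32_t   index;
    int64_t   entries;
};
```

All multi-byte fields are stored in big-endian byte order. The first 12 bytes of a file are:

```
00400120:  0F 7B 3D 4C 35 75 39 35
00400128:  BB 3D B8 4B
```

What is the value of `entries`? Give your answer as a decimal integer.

3852047959222761547

`entries` follows `index` (4 bytes), so it starts at byte offset 4 and occupies 8 bytes.
Bytes at offsets 4..11: 35 75 39 35 BB 3D B8 4B.
In big-endian order the high byte comes first in memory.
The bytes are already most-significant first: 0x35753935BB3DB84B.
0x35753935BB3DB84B = 3852047959222761547.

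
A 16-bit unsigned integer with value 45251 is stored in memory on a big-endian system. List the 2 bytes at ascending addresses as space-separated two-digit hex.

B0 C3

45251 in hexadecimal, padded to 16 bits, is 0xB0C3.
Split into bytes (most-significant first): B0 C3.
Big-endian: lowest address holds the most-significant byte.
So the memory order matches the most-significant-first order: B0 C3.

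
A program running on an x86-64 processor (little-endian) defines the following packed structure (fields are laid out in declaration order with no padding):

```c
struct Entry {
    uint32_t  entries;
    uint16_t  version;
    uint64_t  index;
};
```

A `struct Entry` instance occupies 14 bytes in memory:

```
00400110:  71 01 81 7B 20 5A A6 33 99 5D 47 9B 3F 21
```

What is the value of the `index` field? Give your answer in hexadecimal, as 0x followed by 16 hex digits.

0x213F9B475D9933A6

`index` follows `entries` (4 B), `version` (2 B), so it starts at offset 4 + 2 = 6 and occupies 8 bytes.
Bytes at offsets 6..13: A6 33 99 5D 47 9B 3F 21.
Little-endian: lowest address holds the least-significant byte.
Reassemble most-significant byte first: 21 3F 9B 47 5D 99 33 A6 → 0x213F9B475D9933A6.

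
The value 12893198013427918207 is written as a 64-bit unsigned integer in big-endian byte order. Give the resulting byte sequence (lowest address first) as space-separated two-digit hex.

B2 ED D7 48 39 24 A5 7F

12893198013427918207 in hexadecimal, padded to 64 bits, is 0xB2EDD7483924A57F.
Split into bytes (most-significant first): B2 ED D7 48 39 24 A5 7F.
Big-endian stores the most-significant byte at the lowest address.
So the memory order matches the most-significant-first order: B2 ED D7 48 39 24 A5 7F.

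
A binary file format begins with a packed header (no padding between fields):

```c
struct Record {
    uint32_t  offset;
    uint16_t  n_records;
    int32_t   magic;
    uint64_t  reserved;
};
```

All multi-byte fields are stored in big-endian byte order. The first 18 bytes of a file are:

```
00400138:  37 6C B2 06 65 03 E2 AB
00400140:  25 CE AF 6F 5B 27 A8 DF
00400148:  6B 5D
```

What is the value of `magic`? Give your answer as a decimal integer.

-492100146

`magic` follows `offset` (4 B), `n_records` (2 B), so it starts at offset 4 + 2 = 6 and occupies 4 bytes.
Bytes at offsets 6..9: E2 AB 25 CE.
Big-endian: lowest address holds the most-significant byte.
The bytes are already most-significant first: 0xE2AB25CE.
Top bit is set, so as a signed 32-bit value this is 0xE2AB25CE − 2^32 = -492100146.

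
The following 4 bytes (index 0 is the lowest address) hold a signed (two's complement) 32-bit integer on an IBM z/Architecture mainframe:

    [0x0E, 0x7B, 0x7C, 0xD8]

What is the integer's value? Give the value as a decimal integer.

Big-endian: lowest address holds the most-significant byte.
The bytes are already most-significant first: 0x0E7B7CD8.
0x0E7B7CD8 = 242973912.

242973912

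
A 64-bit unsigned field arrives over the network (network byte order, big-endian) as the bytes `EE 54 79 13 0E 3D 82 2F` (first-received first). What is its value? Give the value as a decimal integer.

17173484401820795439

Big-endian stores the most-significant byte at the lowest address.
The bytes are already most-significant first: 0xEE5479130E3D822F.
0xEE5479130E3D822F = 17173484401820795439.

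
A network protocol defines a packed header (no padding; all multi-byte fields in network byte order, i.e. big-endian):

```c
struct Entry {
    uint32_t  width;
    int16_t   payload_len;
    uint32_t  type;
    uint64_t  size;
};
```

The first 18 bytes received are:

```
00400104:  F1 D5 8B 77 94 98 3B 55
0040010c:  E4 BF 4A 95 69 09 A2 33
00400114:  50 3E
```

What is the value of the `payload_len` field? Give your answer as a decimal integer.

-27496

`payload_len` follows `width` (4 bytes), so it starts at byte offset 4 and occupies 2 bytes.
Bytes at offsets 4..5: 94 98.
In big-endian order the high byte comes first in memory.
The bytes are already most-significant first: 0x9498.
Top bit is set, so as a signed 16-bit value this is 0x9498 − 2^16 = -27496.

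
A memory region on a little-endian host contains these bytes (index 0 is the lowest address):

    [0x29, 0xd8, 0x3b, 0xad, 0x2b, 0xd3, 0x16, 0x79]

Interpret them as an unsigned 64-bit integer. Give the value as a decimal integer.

Little-endian stores the least-significant byte at the lowest address.
Reassemble most-significant byte first: 79 16 D3 2B AD 3B D8 29 → 0x7916D32BAD3BD829.
0x7916D32BAD3BD829 = 8725393512620349481.

8725393512620349481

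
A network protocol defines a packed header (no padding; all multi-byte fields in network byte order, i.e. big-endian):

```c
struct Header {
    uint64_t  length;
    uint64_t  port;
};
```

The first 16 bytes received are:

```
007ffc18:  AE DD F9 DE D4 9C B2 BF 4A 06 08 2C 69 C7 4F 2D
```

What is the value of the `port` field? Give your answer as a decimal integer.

5333959795513184045

`port` follows `length` (8 bytes), so it starts at byte offset 8 and occupies 8 bytes.
Bytes at offsets 8..15: 4A 06 08 2C 69 C7 4F 2D.
Big-endian stores the most-significant byte at the lowest address.
The bytes are already most-significant first: 0x4A06082C69C74F2D.
0x4A06082C69C74F2D = 5333959795513184045.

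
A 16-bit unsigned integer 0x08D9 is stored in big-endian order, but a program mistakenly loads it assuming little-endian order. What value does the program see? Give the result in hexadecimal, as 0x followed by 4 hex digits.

0xD908

Stored big-endian, the bytes at ascending addresses are 08 D9.
Read back as little-endian, the first byte is least significant, giving 0xD908.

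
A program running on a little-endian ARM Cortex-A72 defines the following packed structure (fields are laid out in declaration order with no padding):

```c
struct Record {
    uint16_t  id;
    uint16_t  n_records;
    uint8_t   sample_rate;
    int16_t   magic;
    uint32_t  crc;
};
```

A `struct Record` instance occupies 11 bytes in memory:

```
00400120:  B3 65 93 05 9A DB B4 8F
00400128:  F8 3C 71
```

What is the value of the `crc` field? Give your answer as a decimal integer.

1899821199

`crc` follows `id` (2 B), `n_records` (2 B), `sample_rate` (1 B), `magic` (2 B), so it starts at offset 2 + 2 + 1 + 2 = 7 and occupies 4 bytes.
Bytes at offsets 7..10: 8F F8 3C 71.
Little-endian stores the least-significant byte at the lowest address.
Reassemble most-significant byte first: 71 3C F8 8F → 0x713CF88F.
0x713CF88F = 1899821199.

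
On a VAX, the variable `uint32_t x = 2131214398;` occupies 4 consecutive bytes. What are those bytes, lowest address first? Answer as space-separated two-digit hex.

3E C0 07 7F

2131214398 in hexadecimal, padded to 32 bits, is 0x7F07C03E.
Split into bytes (most-significant first): 7F 07 C0 3E.
In little-endian order the low byte comes first in memory.
So at ascending addresses the bytes are 3E C0 07 7F.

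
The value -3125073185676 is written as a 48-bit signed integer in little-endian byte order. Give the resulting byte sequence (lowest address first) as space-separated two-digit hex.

74 74 1F 63 28 FD

Two's complement of -3125073185676 in 48 bits: 3125073185676 = 0x02D79CE08B8C; invert → 0xFD28631F7473; add 1 → 0xFD28631F7474.
Split into bytes (most-significant first): FD 28 63 1F 74 74.
In little-endian order the low byte comes first in memory.
So at ascending addresses the bytes are 74 74 1F 63 28 FD.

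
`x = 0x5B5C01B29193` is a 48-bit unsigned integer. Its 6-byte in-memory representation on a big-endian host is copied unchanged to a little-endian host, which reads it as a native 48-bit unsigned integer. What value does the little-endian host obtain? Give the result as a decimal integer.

Stored big-endian, the bytes at ascending addresses are 5B 5C 01 B2 91 93.
Read back as little-endian, the first byte is least significant, giving 0x9391B2015C5B.
0x9391B2015C5B = 162253965974619.

162253965974619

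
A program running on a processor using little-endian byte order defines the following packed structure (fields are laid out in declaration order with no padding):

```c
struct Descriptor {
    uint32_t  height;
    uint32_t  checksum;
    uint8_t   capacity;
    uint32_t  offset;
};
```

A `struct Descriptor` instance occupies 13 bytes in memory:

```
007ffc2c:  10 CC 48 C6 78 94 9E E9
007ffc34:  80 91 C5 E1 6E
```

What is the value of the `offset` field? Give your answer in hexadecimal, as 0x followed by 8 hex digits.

0x6EE1C591

`offset` follows `height` (4 B), `checksum` (4 B), `capacity` (1 B), so it starts at offset 4 + 4 + 1 = 9 and occupies 4 bytes.
Bytes at offsets 9..12: 91 C5 E1 6E.
Little-endian stores the least-significant byte at the lowest address.
Reassemble most-significant byte first: 6E E1 C5 91 → 0x6EE1C591.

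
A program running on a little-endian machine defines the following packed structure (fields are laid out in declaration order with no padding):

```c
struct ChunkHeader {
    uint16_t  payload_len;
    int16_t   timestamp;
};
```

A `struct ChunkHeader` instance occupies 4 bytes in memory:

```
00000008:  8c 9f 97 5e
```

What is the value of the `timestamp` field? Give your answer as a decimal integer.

`timestamp` follows `payload_len` (2 bytes), so it starts at byte offset 2 and occupies 2 bytes.
Bytes at offsets 2..3: 97 5E.
Little-endian stores the least-significant byte at the lowest address.
Reassemble most-significant byte first: 5E 97 → 0x5E97.
0x5E97 = 24215.

24215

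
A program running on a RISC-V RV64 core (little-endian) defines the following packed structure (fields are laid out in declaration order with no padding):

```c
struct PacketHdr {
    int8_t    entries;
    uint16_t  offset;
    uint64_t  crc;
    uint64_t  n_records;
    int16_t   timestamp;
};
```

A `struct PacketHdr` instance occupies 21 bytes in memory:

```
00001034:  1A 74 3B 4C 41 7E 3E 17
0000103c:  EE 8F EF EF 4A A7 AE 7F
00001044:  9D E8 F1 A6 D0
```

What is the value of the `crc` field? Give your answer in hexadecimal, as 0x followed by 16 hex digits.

0xEF8FEE173E7E414C

`crc` follows `entries` (1 B), `offset` (2 B), so it starts at offset 1 + 2 = 3 and occupies 8 bytes.
Bytes at offsets 3..10: 4C 41 7E 3E 17 EE 8F EF.
In little-endian order the low byte comes first in memory.
Reassemble most-significant byte first: EF 8F EE 17 3E 7E 41 4C → 0xEF8FEE173E7E414C.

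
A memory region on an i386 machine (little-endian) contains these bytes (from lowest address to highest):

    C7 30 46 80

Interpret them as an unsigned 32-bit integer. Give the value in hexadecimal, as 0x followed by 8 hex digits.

Little-endian: lowest address holds the least-significant byte.
Reassemble most-significant byte first: 80 46 30 C7 → 0x804630C7.

0x804630C7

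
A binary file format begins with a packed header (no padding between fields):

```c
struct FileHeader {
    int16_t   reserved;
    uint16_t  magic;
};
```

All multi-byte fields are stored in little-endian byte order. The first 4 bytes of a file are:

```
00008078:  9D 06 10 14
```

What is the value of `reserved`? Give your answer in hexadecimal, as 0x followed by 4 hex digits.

0x069D

`reserved` is the first field, at byte offset 0, occupying 2 bytes.
Bytes at offsets 0..1: 9D 06.
Little-endian stores the least-significant byte at the lowest address.
Reassemble most-significant byte first: 06 9D → 0x069D.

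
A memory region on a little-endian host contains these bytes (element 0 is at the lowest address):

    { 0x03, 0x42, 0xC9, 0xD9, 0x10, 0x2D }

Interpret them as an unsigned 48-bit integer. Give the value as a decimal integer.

49550396572163

In little-endian order the low byte comes first in memory.
Reassemble most-significant byte first: 2D 10 D9 C9 42 03 → 0x2D10D9C94203.
0x2D10D9C94203 = 49550396572163.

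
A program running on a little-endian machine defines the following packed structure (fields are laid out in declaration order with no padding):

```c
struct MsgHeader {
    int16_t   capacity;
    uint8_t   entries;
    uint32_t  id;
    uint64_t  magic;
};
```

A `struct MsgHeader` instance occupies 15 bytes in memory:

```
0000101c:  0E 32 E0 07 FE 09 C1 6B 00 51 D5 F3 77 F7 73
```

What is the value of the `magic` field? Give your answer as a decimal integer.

8356279522748858475

`magic` follows `capacity` (2 B), `entries` (1 B), `id` (4 B), so it starts at offset 2 + 1 + 4 = 7 and occupies 8 bytes.
Bytes at offsets 7..14: 6B 00 51 D5 F3 77 F7 73.
In little-endian order the low byte comes first in memory.
Reassemble most-significant byte first: 73 F7 77 F3 D5 51 00 6B → 0x73F777F3D551006B.
0x73F777F3D551006B = 8356279522748858475.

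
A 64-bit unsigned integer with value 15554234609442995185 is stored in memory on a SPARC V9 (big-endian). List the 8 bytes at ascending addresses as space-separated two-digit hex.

15554234609442995185 in hexadecimal, padded to 64 bits, is 0xD7DBBDF7A8EFBBF1.
Split into bytes (most-significant first): D7 DB BD F7 A8 EF BB F1.
Big-endian stores the most-significant byte at the lowest address.
So the memory order matches the most-significant-first order: D7 DB BD F7 A8 EF BB F1.

D7 DB BD F7 A8 EF BB F1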